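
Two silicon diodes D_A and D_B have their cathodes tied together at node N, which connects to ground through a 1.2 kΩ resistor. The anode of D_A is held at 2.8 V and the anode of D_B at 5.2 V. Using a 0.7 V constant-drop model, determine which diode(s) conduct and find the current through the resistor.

Only D_B conducts; I_R ≈ 3.8 mA

Assume both conduct. Then node N would need to be at both 2.8−0.7 = 2.1 V and 5.2−0.7 = 4.5 V, which is impossible.
Assume only D_B conducts: V_N = 5.2 − 0.7 = 4.5 V, so I_R = 4.5/1.2 = 3.75 mA.
Check D_A: its anode-to-cathode voltage is 2.8 − 4.5 = -1.7 V < 0.7 V, so it is off. The assumption is consistent.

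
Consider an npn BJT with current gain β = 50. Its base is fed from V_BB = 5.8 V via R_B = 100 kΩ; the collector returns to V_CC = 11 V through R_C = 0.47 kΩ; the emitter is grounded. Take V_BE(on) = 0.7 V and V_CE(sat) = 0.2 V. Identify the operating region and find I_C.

Assume active. Base-emitter loop: I_B = (V_BB − V_BE)/R_B = (5.8 − 0.7)/100 = 0.051 mA.
I_C = β·I_B = 50×0.051 = 2.55 mA.
V_CE = V_CC − I_C·R_C = 11 − 2.55×0.47 = 9.8 V > V_CE(sat), so the active-region assumption holds.

active; I_C ≈ 2.5 mA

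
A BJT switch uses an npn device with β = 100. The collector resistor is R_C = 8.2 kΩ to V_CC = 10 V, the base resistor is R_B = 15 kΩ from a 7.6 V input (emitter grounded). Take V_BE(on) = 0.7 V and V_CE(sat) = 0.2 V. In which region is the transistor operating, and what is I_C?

saturation; I_C ≈ 1.2 mA

Assume active: I_B = (7.6 − 0.7)/15 = 0.46 mA, giving I_C = β·I_B = 46 mA.
But then V_CE = 10 − 46×8.2 = -367 V < V_CE(sat) = 0.2 V — impossible in the active region.
So the transistor is saturated. With V_CE = 0.2 V, I_C = (V_CC − 0.2)/R_C = 9.8/8.2 = 1.2 mA.
Check: β·I_B = 46 mA > I_C = 1.2 mA, confirming saturation.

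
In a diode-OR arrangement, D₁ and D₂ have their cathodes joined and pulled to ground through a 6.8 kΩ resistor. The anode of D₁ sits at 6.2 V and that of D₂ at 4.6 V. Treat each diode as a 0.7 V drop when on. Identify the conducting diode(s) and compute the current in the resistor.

Only D₁ conducts; I_R ≈ 0.81 mA

Assume both conduct. Then node N would need to be at both 6.2−0.7 = 5.5 V and 4.6−0.7 = 3.9 V, which is impossible.
Assume only D₁ conducts: V_N = 6.2 − 0.7 = 5.5 V, so I_R = 5.5/6.8 = 0.809 mA.
Check D₂: its anode-to-cathode voltage is 4.6 − 5.5 = -0.9 V < 0.7 V, so it is off. The assumption is consistent.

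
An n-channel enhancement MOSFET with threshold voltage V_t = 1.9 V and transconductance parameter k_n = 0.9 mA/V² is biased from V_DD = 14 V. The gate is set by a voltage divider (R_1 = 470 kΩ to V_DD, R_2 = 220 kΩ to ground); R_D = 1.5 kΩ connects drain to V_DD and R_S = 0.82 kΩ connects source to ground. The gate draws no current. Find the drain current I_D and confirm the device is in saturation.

I_D ≈ 1.2 mA

V_G = V_DD·R_2/(R_1+R_2) = 14×220/690 = 4.46 V.
Assume saturation: I_D = (k_n/2)(V_GS − V_t)² with V_GS = V_G − I_D·R_S = 4.46 − 0.82·I_D.
Substituting gives 0.303·I_D² − 2.89·I_D + 2.96 = 0, with roots I_D = 1.16 or 8.39 mA.
The root I_D = 8.39 mA gives V_GS = -2.42 V ≤ V_t, so take I_D = 1.16 mA.
Then V_GS = 3.51 V and V_DS = V_DD − I_D(R_D+R_S) = 14 − 1.16×2.32 = 11.3 V.
Saturation requires V_DS ≥ V_GS − V_t = 1.61 V; 11.3 ≥ 1.61 ✓.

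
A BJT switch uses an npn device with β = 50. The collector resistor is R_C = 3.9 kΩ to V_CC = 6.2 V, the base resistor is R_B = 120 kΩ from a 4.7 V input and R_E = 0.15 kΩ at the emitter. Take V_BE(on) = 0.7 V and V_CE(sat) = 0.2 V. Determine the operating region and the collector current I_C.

Assume active: I_B = (4.7 − 0.7)/(120 + 51×0.15) = 0.0313 mA, I_C = β·I_B = 1.57 mA.
Then V_CE = 6.2 − 1.57×3.9 − 1.6×0.15 = -0.15 V < 0.2 V — the active assumption fails.
Re-solve with V_CE = 0.2 V. KCL at the emitter: V_E/R_E = (V_BB−0.7−V_E)/R_B + (V_CC−0.2−V_E)/R_C, giving V_E = 0.227 V.
I_C = (V_CC − 0.2 − V_E)/R_C = (6 − 0.227)/3.9 = 1.48 mA.
Check: I_B = (4 − 0.227)/120 = 0.0314 mA, and β·I_B = 1.57 mA > I_C, confirming saturation.

saturation; I_C ≈ 1.5 mA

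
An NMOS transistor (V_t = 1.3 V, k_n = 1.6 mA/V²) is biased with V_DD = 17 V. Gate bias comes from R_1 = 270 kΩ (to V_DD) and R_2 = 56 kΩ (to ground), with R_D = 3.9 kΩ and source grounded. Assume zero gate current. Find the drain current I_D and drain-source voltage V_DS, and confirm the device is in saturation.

I_D ≈ 2.1 mA, V_DS ≈ 8.8 V

V_G = V_DD·R_2/(R_1+R_2) = 17×56/326 = 2.92 V. With the source grounded, V_GS = V_G = 2.92 V.
Assume saturation: I_D = (k_n/2)(V_GS − V_t)² = (1.6/2)×(2.92 − 1.3)² = 0.8×1.62² = 2.1 mA.
V_DS = V_DD − I_D·R_D = 17 − 2.1×3.9 = 8.81 V.
Saturation requires V_DS ≥ V_GS − V_t = 1.62 V; 8.81 ≥ 1.62 ✓.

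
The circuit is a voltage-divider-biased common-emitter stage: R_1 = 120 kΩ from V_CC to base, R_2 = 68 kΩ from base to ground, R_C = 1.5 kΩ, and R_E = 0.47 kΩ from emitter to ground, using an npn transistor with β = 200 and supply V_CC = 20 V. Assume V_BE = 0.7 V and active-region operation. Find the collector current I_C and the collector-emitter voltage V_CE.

Thevenize the base divider: V_Th = V_CC·R_2/(R_1+R_2) = 20×68/188 = 7.23 V, R_Th = R_1‖R_2 = 43.4 kΩ.
Base-emitter loop: V_Th = I_B·R_Th + V_BE + (β+1)I_B·R_E, so I_B = (7.23 − 0.7) / (43.4 + 201×0.47) = 0.0474 mA.
I_C = β·I_B = 200×0.0474 = 9.48 mA, and I_E = (β+1)I_B = 9.53 mA.
V_CE = V_CC − I_C·R_C − I_E·R_E = 20 − 9.48×1.5 − 9.53×0.47 = 1.31 V.
V_CE = 1.31 V > 0.2 V confirms active-region operation.

I_C ≈ 9.5 mA, V_CE ≈ 1.3 V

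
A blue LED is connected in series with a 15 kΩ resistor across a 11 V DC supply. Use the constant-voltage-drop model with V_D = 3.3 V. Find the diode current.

I ≈ 0.51 mA

KVL around the loop: 11 = V_D + I·R = 3.3 + I × 15 kΩ.
So I = (11 − 3.3) / 15 kΩ = 7.7 / 15 = 0.513 mA.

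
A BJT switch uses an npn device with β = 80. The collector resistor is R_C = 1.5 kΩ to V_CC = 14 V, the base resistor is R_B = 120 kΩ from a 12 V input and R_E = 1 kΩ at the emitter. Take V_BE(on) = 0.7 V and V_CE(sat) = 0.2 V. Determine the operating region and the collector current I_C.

active; I_C ≈ 4.5 mA

Assume active. Base-emitter loop: I_B = (V_BB − V_BE)/(R_B + (β+1)R_E) = (12 − 0.7)/(120 + 81×1) = 0.0562 mA.
I_C = β·I_B = 80×0.0562 = 4.5 mA.
V_CE = V_CC − I_C·R_C − I_E·R_E = 14 − 4.5×1.5 − 4.55×1 = 2.7 V > V_CE(sat), so the active-region assumption holds.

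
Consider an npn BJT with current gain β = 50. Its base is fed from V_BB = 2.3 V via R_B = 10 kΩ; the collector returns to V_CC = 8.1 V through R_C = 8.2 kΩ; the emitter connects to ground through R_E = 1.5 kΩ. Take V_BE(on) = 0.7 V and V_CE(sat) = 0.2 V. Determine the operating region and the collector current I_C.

saturation; I_C ≈ 0.81 mA

Assume active: I_B = (2.3 − 0.7)/(10 + 51×1.5) = 0.0185 mA, I_C = β·I_B = 0.925 mA.
Then V_CE = 8.1 − 0.925×8.2 − 0.943×1.5 = -0.899 V < 0.2 V — the active assumption fails.
Re-solve with V_CE = 0.2 V. KCL at the emitter: V_E/R_E = (V_BB−0.7−V_E)/R_B + (V_CC−0.2−V_E)/R_C, giving V_E = 1.26 V.
I_C = (V_CC − 0.2 − V_E)/R_C = (7.9 − 1.26)/8.2 = 0.809 mA.
Check: I_B = (1.6 − 1.26)/10 = 0.0336 mA, and β·I_B = 1.68 mA > I_C, confirming saturation.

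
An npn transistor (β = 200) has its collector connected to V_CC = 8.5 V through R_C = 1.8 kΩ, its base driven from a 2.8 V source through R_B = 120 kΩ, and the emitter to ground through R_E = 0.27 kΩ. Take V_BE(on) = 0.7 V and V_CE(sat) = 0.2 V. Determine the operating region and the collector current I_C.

Assume active. Base-emitter loop: I_B = (V_BB − V_BE)/(R_B + (β+1)R_E) = (2.8 − 0.7)/(120 + 201×0.27) = 0.0121 mA.
I_C = β·I_B = 200×0.0121 = 2.41 mA.
V_CE = V_CC − I_C·R_C − I_E·R_E = 8.5 − 2.41×1.8 − 2.42×0.27 = 3.51 V > V_CE(sat), so the active-region assumption holds.

active; I_C ≈ 2.4 mA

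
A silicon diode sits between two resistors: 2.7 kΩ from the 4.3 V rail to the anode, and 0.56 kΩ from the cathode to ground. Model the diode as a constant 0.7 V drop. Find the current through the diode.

I ≈ 1.1 mA

The two resistors are in series with the diode, so KVL gives 4.3 = I·2.7 + 0.7 + I·0.56.
I = (4.3 − 0.7) / (2.7 + 0.56) kΩ = 3.6 / 3.26 = 1.1 mA.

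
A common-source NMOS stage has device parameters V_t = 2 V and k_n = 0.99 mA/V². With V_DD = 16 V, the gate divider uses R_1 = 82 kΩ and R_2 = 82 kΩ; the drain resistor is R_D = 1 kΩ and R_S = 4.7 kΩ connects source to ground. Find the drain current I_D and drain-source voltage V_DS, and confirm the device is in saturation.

I_D ≈ 0.98 mA, V_DS ≈ 10 V

V_G = V_DD·R_2/(R_1+R_2) = 16×82/164 = 8 V.
Assume saturation: I_D = (k_n/2)(V_GS − V_t)² with V_GS = V_G − I_D·R_S = 8 − 4.7·I_D.
Substituting gives 10.9·I_D² − 28.9·I_D + 17.8 = 0, with roots I_D = 0.978 or 1.67 mA.
The root I_D = 1.67 mA gives V_GS = 0.165 V ≤ V_t, so take I_D = 0.978 mA.
Then V_GS = 3.41 V and V_DS = V_DD − I_D(R_D+R_S) = 16 − 0.978×5.7 = 10.4 V.
Saturation requires V_DS ≥ V_GS − V_t = 1.41 V; 10.4 ≥ 1.41 ✓.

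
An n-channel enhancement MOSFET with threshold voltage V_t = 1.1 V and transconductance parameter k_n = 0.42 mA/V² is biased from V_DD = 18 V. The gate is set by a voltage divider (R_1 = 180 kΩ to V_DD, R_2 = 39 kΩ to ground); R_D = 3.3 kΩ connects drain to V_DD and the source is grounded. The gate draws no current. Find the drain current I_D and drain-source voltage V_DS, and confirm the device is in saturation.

I_D ≈ 0.93 mA, V_DS ≈ 15 V

V_G = V_DD·R_2/(R_1+R_2) = 18×39/219 = 3.21 V. With the source grounded, V_GS = V_G = 3.21 V.
Assume saturation: I_D = (k_n/2)(V_GS − V_t)² = (0.42/2)×(3.21 − 1.1)² = 0.21×2.11² = 0.931 mA.
V_DS = V_DD − I_D·R_D = 18 − 0.931×3.3 = 14.9 V.
Saturation requires V_DS ≥ V_GS − V_t = 2.11 V; 14.9 ≥ 2.11 ✓.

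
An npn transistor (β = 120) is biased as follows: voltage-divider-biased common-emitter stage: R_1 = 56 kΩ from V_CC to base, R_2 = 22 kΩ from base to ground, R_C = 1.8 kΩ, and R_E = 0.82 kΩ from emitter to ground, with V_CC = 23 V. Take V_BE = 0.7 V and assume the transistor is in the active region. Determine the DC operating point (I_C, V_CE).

Thevenize the base divider: V_Th = V_CC·R_2/(R_1+R_2) = 23×22/78 = 6.49 V, R_Th = R_1‖R_2 = 15.8 kΩ.
Base-emitter loop: V_Th = I_B·R_Th + V_BE + (β+1)I_B·R_E, so I_B = (6.49 − 0.7) / (15.8 + 121×0.82) = 0.0503 mA.
I_C = β·I_B = 120×0.0503 = 6.04 mA, and I_E = (β+1)I_B = 6.09 mA.
V_CE = V_CC − I_C·R_C − I_E·R_E = 23 − 6.04×1.8 − 6.09×0.82 = 7.14 V.
V_CE = 7.14 V > 0.2 V confirms active-region operation.

I_C ≈ 6 mA, V_CE ≈ 7.1 V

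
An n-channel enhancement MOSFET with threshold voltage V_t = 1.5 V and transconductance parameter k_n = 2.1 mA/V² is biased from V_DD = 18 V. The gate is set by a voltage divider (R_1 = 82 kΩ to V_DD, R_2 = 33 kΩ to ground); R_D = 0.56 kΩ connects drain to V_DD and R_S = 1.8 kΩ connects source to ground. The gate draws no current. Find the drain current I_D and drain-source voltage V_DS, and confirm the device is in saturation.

V_G = V_DD·R_2/(R_1+R_2) = 18×33/115 = 5.17 V.
Assume saturation: I_D = (k_n/2)(V_GS − V_t)² with V_GS = V_G − I_D·R_S = 5.17 − 1.8·I_D.
Substituting gives 3.4·I_D² − 14.9·I_D + 14.1 = 0, with roots I_D = 1.4 or 2.97 mA.
The root I_D = 2.97 mA gives V_GS = -0.182 V ≤ V_t, so take I_D = 1.4 mA.
Then V_GS = 2.65 V and V_DS = V_DD − I_D(R_D+R_S) = 18 − 1.4×2.36 = 14.7 V.
Saturation requires V_DS ≥ V_GS − V_t = 1.15 V; 14.7 ≥ 1.15 ✓.

I_D ≈ 1.4 mA, V_DS ≈ 15 V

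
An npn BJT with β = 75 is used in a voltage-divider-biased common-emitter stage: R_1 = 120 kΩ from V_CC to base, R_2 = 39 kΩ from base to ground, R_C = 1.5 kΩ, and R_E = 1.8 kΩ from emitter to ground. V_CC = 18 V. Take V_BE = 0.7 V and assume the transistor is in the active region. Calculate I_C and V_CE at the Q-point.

Thevenize the base divider: V_Th = V_CC·R_2/(R_1+R_2) = 18×39/159 = 4.42 V, R_Th = R_1‖R_2 = 29.4 kΩ.
Base-emitter loop: V_Th = I_B·R_Th + V_BE + (β+1)I_B·R_E, so I_B = (4.42 − 0.7) / (29.4 + 76×1.8) = 0.0223 mA.
I_C = β·I_B = 75×0.0223 = 1.68 mA, and I_E = (β+1)I_B = 1.7 mA.
V_CE = V_CC − I_C·R_C − I_E·R_E = 18 − 1.68×1.5 − 1.7×1.8 = 12.4 V.
V_CE = 12.4 V > 0.2 V confirms active-region operation.

I_C ≈ 1.7 mA, V_CE ≈ 12 V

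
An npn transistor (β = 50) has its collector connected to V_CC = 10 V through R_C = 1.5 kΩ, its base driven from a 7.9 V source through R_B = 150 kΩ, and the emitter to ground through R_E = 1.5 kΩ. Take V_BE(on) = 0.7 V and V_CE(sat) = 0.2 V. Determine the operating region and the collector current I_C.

Assume active. Base-emitter loop: I_B = (V_BB − V_BE)/(R_B + (β+1)R_E) = (7.9 − 0.7)/(150 + 51×1.5) = 0.0318 mA.
I_C = β·I_B = 50×0.0318 = 1.59 mA.
V_CE = V_CC − I_C·R_C − I_E·R_E = 10 − 1.59×1.5 − 1.62×1.5 = 5.18 V > V_CE(sat), so the active-region assumption holds.

active; I_C ≈ 1.6 mA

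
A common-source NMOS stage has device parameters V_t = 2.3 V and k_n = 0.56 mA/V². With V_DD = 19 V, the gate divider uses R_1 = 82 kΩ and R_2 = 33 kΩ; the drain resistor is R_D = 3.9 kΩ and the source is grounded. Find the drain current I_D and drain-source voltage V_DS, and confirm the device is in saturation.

I_D ≈ 2.8 mA, V_DS ≈ 8.1 V

V_G = V_DD·R_2/(R_1+R_2) = 19×33/115 = 5.45 V. With the source grounded, V_GS = V_G = 5.45 V.
Assume saturation: I_D = (k_n/2)(V_GS − V_t)² = (0.56/2)×(5.45 − 2.3)² = 0.28×3.15² = 2.78 mA.
V_DS = V_DD − I_D·R_D = 19 − 2.78×3.9 = 8.15 V.
Saturation requires V_DS ≥ V_GS − V_t = 3.15 V; 8.15 ≥ 3.15 ✓.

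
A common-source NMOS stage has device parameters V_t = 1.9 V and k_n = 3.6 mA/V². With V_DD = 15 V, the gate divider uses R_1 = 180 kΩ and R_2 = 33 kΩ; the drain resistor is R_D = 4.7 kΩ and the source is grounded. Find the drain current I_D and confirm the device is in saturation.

I_D ≈ 0.32 mA

V_G = V_DD·R_2/(R_1+R_2) = 15×33/213 = 2.32 V. With the source grounded, V_GS = V_G = 2.32 V.
Assume saturation: I_D = (k_n/2)(V_GS − V_t)² = (3.6/2)×(2.32 − 1.9)² = 1.8×0.424² = 0.324 mA.
V_DS = V_DD − I_D·R_D = 15 − 0.324×4.7 = 13.5 V.
Saturation requires V_DS ≥ V_GS − V_t = 0.424 V; 13.5 ≥ 0.424 ✓.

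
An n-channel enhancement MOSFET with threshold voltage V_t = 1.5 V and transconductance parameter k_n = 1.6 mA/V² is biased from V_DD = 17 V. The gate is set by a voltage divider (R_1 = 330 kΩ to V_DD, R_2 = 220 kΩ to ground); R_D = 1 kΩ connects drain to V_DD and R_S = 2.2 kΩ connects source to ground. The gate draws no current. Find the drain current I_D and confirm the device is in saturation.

V_G = V_DD·R_2/(R_1+R_2) = 17×220/550 = 6.8 V.
Assume saturation: I_D = (k_n/2)(V_GS − V_t)² with V_GS = V_G − I_D·R_S = 6.8 − 2.2·I_D.
Substituting gives 3.87·I_D² − 19.7·I_D + 22.5 = 0, with roots I_D = 1.74 or 3.34 mA.
The root I_D = 3.34 mA gives V_GS = -0.543 V ≤ V_t, so take I_D = 1.74 mA.
Then V_GS = 2.97 V and V_DS = V_DD − I_D(R_D+R_S) = 17 − 1.74×3.2 = 11.4 V.
Saturation requires V_DS ≥ V_GS − V_t = 1.47 V; 11.4 ≥ 1.47 ✓.

I_D ≈ 1.7 mA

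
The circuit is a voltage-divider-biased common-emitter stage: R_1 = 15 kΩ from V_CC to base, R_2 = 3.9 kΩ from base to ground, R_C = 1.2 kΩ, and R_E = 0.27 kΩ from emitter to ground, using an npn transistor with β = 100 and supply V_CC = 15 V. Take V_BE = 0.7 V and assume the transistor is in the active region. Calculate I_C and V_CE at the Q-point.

I_C ≈ 7.9 mA, V_CE ≈ 3.4 V

Thevenize the base divider: V_Th = V_CC·R_2/(R_1+R_2) = 15×3.9/18.9 = 3.1 V, R_Th = R_1‖R_2 = 3.1 kΩ.
Base-emitter loop: V_Th = I_B·R_Th + V_BE + (β+1)I_B·R_E, so I_B = (3.1 − 0.7) / (3.1 + 101×0.27) = 0.0789 mA.
I_C = β·I_B = 100×0.0789 = 7.89 mA, and I_E = (β+1)I_B = 7.97 mA.
V_CE = V_CC − I_C·R_C − I_E·R_E = 15 − 7.89×1.2 − 7.97×0.27 = 3.38 V.
V_CE = 3.38 V > 0.2 V confirms active-region operation.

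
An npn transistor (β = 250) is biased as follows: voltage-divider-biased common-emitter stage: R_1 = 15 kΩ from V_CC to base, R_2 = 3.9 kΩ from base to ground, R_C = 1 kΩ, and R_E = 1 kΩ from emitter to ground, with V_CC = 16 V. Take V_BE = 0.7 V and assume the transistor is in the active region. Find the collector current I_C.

Thevenize the base divider: V_Th = V_CC·R_2/(R_1+R_2) = 16×3.9/18.9 = 3.3 V, R_Th = R_1‖R_2 = 3.1 kΩ.
Base-emitter loop: V_Th = I_B·R_Th + V_BE + (β+1)I_B·R_E, so I_B = (3.3 − 0.7) / (3.1 + 251×1) = 0.0102 mA.
I_C = β·I_B = 250×0.0102 = 2.56 mA, and I_E = (β+1)I_B = 2.57 mA.
V_CE = V_CC − I_C·R_C − I_E·R_E = 16 − 2.56×1 − 2.57×1 = 10.9 V.
V_CE = 10.9 V > 0.2 V confirms active-region operation.

I_C ≈ 2.6 mA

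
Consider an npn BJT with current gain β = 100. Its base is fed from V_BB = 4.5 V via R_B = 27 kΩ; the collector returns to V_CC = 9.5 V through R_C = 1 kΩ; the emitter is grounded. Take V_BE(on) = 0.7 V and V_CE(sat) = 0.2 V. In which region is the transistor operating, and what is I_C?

saturation; I_C ≈ 9.3 mA

Assume active: I_B = (4.5 − 0.7)/27 = 0.141 mA, giving I_C = β·I_B = 14.1 mA.
But then V_CE = 9.5 − 14.1×1 = -4.57 V < V_CE(sat) = 0.2 V — impossible in the active region.
So the transistor is saturated. With V_CE = 0.2 V, I_C = (V_CC − 0.2)/R_C = 9.3/1 = 9.3 mA.
Check: β·I_B = 14.1 mA > I_C = 9.3 mA, confirming saturation.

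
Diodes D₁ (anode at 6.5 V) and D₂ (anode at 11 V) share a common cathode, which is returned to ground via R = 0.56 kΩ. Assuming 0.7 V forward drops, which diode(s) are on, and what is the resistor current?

Assume both conduct. Then node N would need to be at both 6.5−0.7 = 5.8 V and 11−0.7 = 10.3 V, which is impossible.
Assume only D₂ conducts: V_N = 11 − 0.7 = 10.3 V, so I_R = 10.3/0.56 = 18.4 mA.
Check D₁: its anode-to-cathode voltage is 6.5 − 10.3 = -3.8 V < 0.7 V, so it is off. The assumption is consistent.

Only D₂ conducts; I_R ≈ 18 mA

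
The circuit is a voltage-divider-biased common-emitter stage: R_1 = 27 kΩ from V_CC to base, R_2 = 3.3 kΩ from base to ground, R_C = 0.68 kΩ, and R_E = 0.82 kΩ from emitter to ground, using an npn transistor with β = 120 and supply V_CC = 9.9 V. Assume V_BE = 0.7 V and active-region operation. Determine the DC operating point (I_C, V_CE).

Thevenize the base divider: V_Th = V_CC·R_2/(R_1+R_2) = 9.9×3.3/30.3 = 1.08 V, R_Th = R_1‖R_2 = 2.94 kΩ.
Base-emitter loop: V_Th = I_B·R_Th + V_BE + (β+1)I_B·R_E, so I_B = (1.08 − 0.7) / (2.94 + 121×0.82) = 0.0037 mA.
I_C = β·I_B = 120×0.0037 = 0.444 mA, and I_E = (β+1)I_B = 0.448 mA.
V_CE = V_CC − I_C·R_C − I_E·R_E = 9.9 − 0.444×0.68 − 0.448×0.82 = 9.23 V.
V_CE = 9.23 V > 0.2 V confirms active-region operation.

I_C ≈ 0.44 mA, V_CE ≈ 9.2 V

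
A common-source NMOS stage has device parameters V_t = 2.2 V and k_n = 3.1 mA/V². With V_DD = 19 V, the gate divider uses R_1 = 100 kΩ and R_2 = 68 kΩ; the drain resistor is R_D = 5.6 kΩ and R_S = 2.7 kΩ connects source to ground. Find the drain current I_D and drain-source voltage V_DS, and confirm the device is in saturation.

I_D ≈ 1.7 mA, V_DS ≈ 5.3 V

V_G = V_DD·R_2/(R_1+R_2) = 19×68/168 = 7.69 V.
Assume saturation: I_D = (k_n/2)(V_GS − V_t)² with V_GS = V_G − I_D·R_S = 7.69 − 2.7·I_D.
Substituting gives 11.3·I_D² − 47·I_D + 46.7 = 0, with roots I_D = 1.65 or 2.5 mA.
The root I_D = 2.5 mA gives V_GS = 0.929 V ≤ V_t, so take I_D = 1.65 mA.
Then V_GS = 3.23 V and V_DS = V_DD − I_D(R_D+R_S) = 19 − 1.65×8.3 = 5.29 V.
Saturation requires V_DS ≥ V_GS − V_t = 1.03 V; 5.29 ≥ 1.03 ✓.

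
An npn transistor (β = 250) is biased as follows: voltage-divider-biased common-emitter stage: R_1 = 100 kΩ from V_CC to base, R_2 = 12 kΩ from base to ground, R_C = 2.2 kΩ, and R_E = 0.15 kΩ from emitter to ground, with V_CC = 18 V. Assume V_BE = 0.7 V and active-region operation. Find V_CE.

V_CE ≈ 3.1 V

Thevenize the base divider: V_Th = V_CC·R_2/(R_1+R_2) = 18×12/112 = 1.93 V, R_Th = R_1‖R_2 = 10.7 kΩ.
Base-emitter loop: V_Th = I_B·R_Th + V_BE + (β+1)I_B·R_E, so I_B = (1.93 − 0.7) / (10.7 + 251×0.15) = 0.0254 mA.
I_C = β·I_B = 250×0.0254 = 6.35 mA, and I_E = (β+1)I_B = 6.38 mA.
V_CE = V_CC − I_C·R_C − I_E·R_E = 18 − 6.35×2.2 − 6.38×0.15 = 3.07 V.
V_CE = 3.07 V > 0.2 V confirms active-region operation.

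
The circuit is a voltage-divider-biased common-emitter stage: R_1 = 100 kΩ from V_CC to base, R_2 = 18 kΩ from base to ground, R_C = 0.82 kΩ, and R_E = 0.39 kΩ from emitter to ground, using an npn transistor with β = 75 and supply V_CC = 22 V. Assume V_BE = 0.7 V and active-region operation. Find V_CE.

Thevenize the base divider: V_Th = V_CC·R_2/(R_1+R_2) = 22×18/118 = 3.36 V, R_Th = R_1‖R_2 = 15.3 kΩ.
Base-emitter loop: V_Th = I_B·R_Th + V_BE + (β+1)I_B·R_E, so I_B = (3.36 − 0.7) / (15.3 + 76×0.39) = 0.0592 mA.
I_C = β·I_B = 75×0.0592 = 4.44 mA, and I_E = (β+1)I_B = 4.5 mA.
V_CE = V_CC − I_C·R_C − I_E·R_E = 22 − 4.44×0.82 − 4.5×0.39 = 16.6 V.
V_CE = 16.6 V > 0.2 V confirms active-region operation.

V_CE ≈ 17 V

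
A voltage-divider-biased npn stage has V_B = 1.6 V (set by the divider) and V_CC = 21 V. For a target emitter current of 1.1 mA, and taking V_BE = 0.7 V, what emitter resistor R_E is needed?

R_E ≈ 0.82 kΩ

V_E = V_B − V_BE = 1.6 − 0.7 = 0.9 V.
R_E = V_E / I_E = 0.9 / 1.1 = 0.818 kΩ.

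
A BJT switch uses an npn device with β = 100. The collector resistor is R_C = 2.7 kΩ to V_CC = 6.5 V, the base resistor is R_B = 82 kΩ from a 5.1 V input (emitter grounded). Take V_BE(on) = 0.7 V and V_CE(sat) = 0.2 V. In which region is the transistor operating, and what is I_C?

Assume active: I_B = (5.1 − 0.7)/82 = 0.0537 mA, giving I_C = β·I_B = 5.37 mA.
But then V_CE = 6.5 − 5.37×2.7 = -7.99 V < V_CE(sat) = 0.2 V — impossible in the active region.
So the transistor is saturated. With V_CE = 0.2 V, I_C = (V_CC − 0.2)/R_C = 6.3/2.7 = 2.33 mA.
Check: β·I_B = 5.37 mA > I_C = 2.33 mA, confirming saturation.

saturation; I_C ≈ 2.3 mA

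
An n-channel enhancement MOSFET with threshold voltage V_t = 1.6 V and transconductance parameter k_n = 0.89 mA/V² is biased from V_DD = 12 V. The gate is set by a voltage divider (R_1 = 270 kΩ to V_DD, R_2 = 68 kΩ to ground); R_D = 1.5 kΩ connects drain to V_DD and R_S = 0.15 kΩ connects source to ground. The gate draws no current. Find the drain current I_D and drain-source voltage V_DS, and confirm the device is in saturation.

I_D ≈ 0.27 mA, V_DS ≈ 12 V

V_G = V_DD·R_2/(R_1+R_2) = 12×68/338 = 2.41 V.
Assume saturation: I_D = (k_n/2)(V_GS − V_t)² with V_GS = V_G − I_D·R_S = 2.41 − 0.15·I_D.
Substituting gives 0.01·I_D² − 1.11·I_D + 0.295 = 0, with roots I_D = 0.267 or 110 mA.
The root I_D = 110 mA gives V_GS = -14.2 V ≤ V_t, so take I_D = 0.267 mA.
Then V_GS = 2.37 V and V_DS = V_DD − I_D(R_D+R_S) = 12 − 0.267×1.65 = 11.6 V.
Saturation requires V_DS ≥ V_GS − V_t = 0.774 V; 11.6 ≥ 0.774 ✓.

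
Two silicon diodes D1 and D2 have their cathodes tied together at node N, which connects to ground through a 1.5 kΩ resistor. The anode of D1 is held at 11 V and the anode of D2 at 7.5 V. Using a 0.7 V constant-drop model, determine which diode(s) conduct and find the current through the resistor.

Assume both conduct. Then node N would need to be at both 11−0.7 = 10.3 V and 7.5−0.7 = 6.8 V, which is impossible.
Assume only D1 conducts: V_N = 11 − 0.7 = 10.3 V, so I_R = 10.3/1.5 = 6.87 mA.
Check D2: its anode-to-cathode voltage is 7.5 − 10.3 = -2.8 V < 0.7 V, so it is off. The assumption is consistent.

Only D1 conducts; I_R ≈ 6.9 mA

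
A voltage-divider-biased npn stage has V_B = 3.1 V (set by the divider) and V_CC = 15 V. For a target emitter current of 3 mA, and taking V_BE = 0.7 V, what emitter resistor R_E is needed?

V_E = V_B − V_BE = 3.1 − 0.7 = 2.4 V.
R_E = V_E / I_E = 2.4 / 3 = 0.8 kΩ.

R_E ≈ 0.8 kΩ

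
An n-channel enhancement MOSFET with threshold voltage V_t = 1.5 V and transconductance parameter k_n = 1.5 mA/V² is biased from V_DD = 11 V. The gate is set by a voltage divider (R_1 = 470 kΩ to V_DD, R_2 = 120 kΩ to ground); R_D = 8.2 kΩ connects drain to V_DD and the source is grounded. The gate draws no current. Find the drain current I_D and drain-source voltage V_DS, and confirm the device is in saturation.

I_D ≈ 0.41 mA, V_DS ≈ 7.7 V

V_G = V_DD·R_2/(R_1+R_2) = 11×120/590 = 2.24 V. With the source grounded, V_GS = V_G = 2.24 V.
Assume saturation: I_D = (k_n/2)(V_GS − V_t)² = (1.5/2)×(2.24 − 1.5)² = 0.75×0.737² = 0.408 mA.
V_DS = V_DD − I_D·R_D = 11 − 0.408×8.2 = 7.66 V.
Saturation requires V_DS ≥ V_GS − V_t = 0.737 V; 7.66 ≥ 0.737 ✓.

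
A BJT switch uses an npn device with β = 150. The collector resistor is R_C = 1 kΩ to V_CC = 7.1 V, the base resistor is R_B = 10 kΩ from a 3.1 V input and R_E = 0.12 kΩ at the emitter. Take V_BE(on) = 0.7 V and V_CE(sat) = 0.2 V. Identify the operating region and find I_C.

Assume active: I_B = (3.1 − 0.7)/(10 + 151×0.12) = 0.0853 mA, I_C = β·I_B = 12.8 mA.
Then V_CE = 7.1 − 12.8×1 − 12.9×0.12 = -7.25 V < 0.2 V — the active assumption fails.
Re-solve with V_CE = 0.2 V. KCL at the emitter: V_E/R_E = (V_BB−0.7−V_E)/R_B + (V_CC−0.2−V_E)/R_C, giving V_E = 0.757 V.
I_C = (V_CC − 0.2 − V_E)/R_C = (6.9 − 0.757)/1 = 6.14 mA.
Check: I_B = (2.4 − 0.757)/10 = 0.164 mA, and β·I_B = 24.6 mA > I_C, confirming saturation.

saturation; I_C ≈ 6.1 mA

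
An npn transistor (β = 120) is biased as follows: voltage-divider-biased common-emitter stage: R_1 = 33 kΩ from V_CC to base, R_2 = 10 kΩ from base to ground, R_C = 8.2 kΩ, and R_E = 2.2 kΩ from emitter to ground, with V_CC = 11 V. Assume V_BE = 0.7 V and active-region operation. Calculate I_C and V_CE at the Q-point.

Thevenize the base divider: V_Th = V_CC·R_2/(R_1+R_2) = 11×10/43 = 2.56 V, R_Th = R_1‖R_2 = 7.67 kΩ.
Base-emitter loop: V_Th = I_B·R_Th + V_BE + (β+1)I_B·R_E, so I_B = (2.56 − 0.7) / (7.67 + 121×2.2) = 0.00678 mA.
I_C = β·I_B = 120×0.00678 = 0.814 mA, and I_E = (β+1)I_B = 0.821 mA.
V_CE = V_CC − I_C·R_C − I_E·R_E = 11 − 0.814×8.2 − 0.821×2.2 = 2.52 V.
V_CE = 2.52 V > 0.2 V confirms active-region operation.

I_C ≈ 0.81 mA, V_CE ≈ 2.5 V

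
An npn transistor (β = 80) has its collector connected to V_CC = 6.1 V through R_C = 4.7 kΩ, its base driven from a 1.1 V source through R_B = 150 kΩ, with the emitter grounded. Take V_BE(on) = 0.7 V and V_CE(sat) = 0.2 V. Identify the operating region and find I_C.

active; I_C ≈ 0.21 mA

Assume active. Base-emitter loop: I_B = (V_BB − V_BE)/R_B = (1.1 − 0.7)/150 = 0.00267 mA.
I_C = β·I_B = 80×0.00267 = 0.213 mA.
V_CE = V_CC − I_C·R_C = 6.1 − 0.213×4.7 = 5.1 V > V_CE(sat), so the active-region assumption holds.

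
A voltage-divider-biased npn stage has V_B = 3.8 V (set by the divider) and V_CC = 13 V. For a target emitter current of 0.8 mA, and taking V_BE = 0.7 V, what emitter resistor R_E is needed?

R_E ≈ 3.9 kΩ

V_E = V_B − V_BE = 3.8 − 0.7 = 3.1 V.
R_E = V_E / I_E = 3.1 / 0.8 = 3.87 kΩ.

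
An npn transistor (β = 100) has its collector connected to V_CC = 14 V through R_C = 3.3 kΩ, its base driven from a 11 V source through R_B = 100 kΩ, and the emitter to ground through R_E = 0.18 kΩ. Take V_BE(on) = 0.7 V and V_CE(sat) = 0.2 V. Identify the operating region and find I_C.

saturation; I_C ≈ 4 mA

Assume active: I_B = (11 − 0.7)/(100 + 101×0.18) = 0.0872 mA, I_C = β·I_B = 8.72 mA.
Then V_CE = 14 − 8.72×3.3 − 8.8×0.18 = -16.3 V < 0.2 V — the active assumption fails.
Re-solve with V_CE = 0.2 V. KCL at the emitter: V_E/R_E = (V_BB−0.7−V_E)/R_B + (V_CC−0.2−V_E)/R_C, giving V_E = 0.73 V.
I_C = (V_CC − 0.2 − V_E)/R_C = (13.8 − 0.73)/3.3 = 3.96 mA.
Check: I_B = (10.3 − 0.73)/100 = 0.0957 mA, and β·I_B = 9.57 mA > I_C, confirming saturation.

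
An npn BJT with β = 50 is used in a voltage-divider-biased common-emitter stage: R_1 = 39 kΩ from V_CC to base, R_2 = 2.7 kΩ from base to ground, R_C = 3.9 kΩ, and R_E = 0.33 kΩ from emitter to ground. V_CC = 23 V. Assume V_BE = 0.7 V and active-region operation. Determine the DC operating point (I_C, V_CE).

I_C ≈ 2 mA, V_CE ≈ 14 V

Thevenize the base divider: V_Th = V_CC·R_2/(R_1+R_2) = 23×2.7/41.7 = 1.49 V, R_Th = R_1‖R_2 = 2.53 kΩ.
Base-emitter loop: V_Th = I_B·R_Th + V_BE + (β+1)I_B·R_E, so I_B = (1.49 − 0.7) / (2.53 + 51×0.33) = 0.0408 mA.
I_C = β·I_B = 50×0.0408 = 2.04 mA, and I_E = (β+1)I_B = 2.08 mA.
V_CE = V_CC − I_C·R_C − I_E·R_E = 23 − 2.04×3.9 − 2.08×0.33 = 14.4 V.
V_CE = 14.4 V > 0.2 V confirms active-region operation.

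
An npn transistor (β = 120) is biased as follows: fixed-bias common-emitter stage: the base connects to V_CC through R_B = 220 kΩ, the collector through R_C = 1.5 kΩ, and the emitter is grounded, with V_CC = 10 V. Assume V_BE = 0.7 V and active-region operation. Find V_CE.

V_CE ≈ 2.4 V

Base loop: V_CC = I_B·R_B + V_BE, so I_B = (10 − 0.7)/220 kΩ = 0.0423 mA.
In the active region I_C = β·I_B = 120 × 0.0423 = 5.07 mA.
Collector loop: V_CE = V_CC − I_C·R_C = 10 − 5.07×1.5 = 2.39 V.
Since V_CE = 2.39 V > V_CE(sat) ≈ 0.2 V, the transistor is in the active region as assumed.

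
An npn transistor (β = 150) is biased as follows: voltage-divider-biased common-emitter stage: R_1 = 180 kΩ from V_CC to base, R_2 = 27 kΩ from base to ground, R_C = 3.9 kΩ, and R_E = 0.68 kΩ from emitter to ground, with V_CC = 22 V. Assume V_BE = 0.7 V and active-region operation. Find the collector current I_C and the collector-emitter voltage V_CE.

Thevenize the base divider: V_Th = V_CC·R_2/(R_1+R_2) = 22×27/207 = 2.87 V, R_Th = R_1‖R_2 = 23.5 kΩ.
Base-emitter loop: V_Th = I_B·R_Th + V_BE + (β+1)I_B·R_E, so I_B = (2.87 − 0.7) / (23.5 + 151×0.68) = 0.0172 mA.
I_C = β·I_B = 150×0.0172 = 2.58 mA, and I_E = (β+1)I_B = 2.6 mA.
V_CE = V_CC − I_C·R_C − I_E·R_E = 22 − 2.58×3.9 − 2.6×0.68 = 10.2 V.
V_CE = 10.2 V > 0.2 V confirms active-region operation.

I_C ≈ 2.6 mA, V_CE ≈ 10 V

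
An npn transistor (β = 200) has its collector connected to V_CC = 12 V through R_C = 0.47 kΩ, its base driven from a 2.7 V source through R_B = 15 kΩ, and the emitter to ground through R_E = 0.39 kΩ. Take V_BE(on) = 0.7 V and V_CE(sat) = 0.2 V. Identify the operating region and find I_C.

active; I_C ≈ 4.3 mA

Assume active. Base-emitter loop: I_B = (V_BB − V_BE)/(R_B + (β+1)R_E) = (2.7 − 0.7)/(15 + 201×0.39) = 0.0214 mA.
I_C = β·I_B = 200×0.0214 = 4.28 mA.
V_CE = V_CC − I_C·R_C − I_E·R_E = 12 − 4.28×0.47 − 4.3×0.39 = 8.31 V > V_CE(sat), so the active-region assumption holds.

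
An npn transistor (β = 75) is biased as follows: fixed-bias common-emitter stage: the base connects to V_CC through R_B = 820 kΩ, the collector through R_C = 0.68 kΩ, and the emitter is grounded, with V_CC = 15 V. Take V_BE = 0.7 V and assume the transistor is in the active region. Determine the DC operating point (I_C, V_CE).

Base loop: V_CC = I_B·R_B + V_BE, so I_B = (15 − 0.7)/820 kΩ = 0.0174 mA.
In the active region I_C = β·I_B = 75 × 0.0174 = 1.31 mA.
Collector loop: V_CE = V_CC − I_C·R_C = 15 − 1.31×0.68 = 14.1 V.
Since V_CE = 14.1 V > V_CE(sat) ≈ 0.2 V, the transistor is in the active region as assumed.

I_C ≈ 1.3 mA, V_CE ≈ 14 V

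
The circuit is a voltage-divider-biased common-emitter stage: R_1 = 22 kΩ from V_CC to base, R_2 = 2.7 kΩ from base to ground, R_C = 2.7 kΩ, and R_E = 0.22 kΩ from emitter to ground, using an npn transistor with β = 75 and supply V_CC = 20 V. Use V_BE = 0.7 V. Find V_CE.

Thevenize the base divider: V_Th = V_CC·R_2/(R_1+R_2) = 20×2.7/24.7 = 2.19 V, R_Th = R_1‖R_2 = 2.4 kΩ.
Base-emitter loop: V_Th = I_B·R_Th + V_BE + (β+1)I_B·R_E, so I_B = (2.19 − 0.7) / (2.4 + 76×0.22) = 0.0777 mA.
I_C = β·I_B = 75×0.0777 = 5.83 mA, and I_E = (β+1)I_B = 5.91 mA.
V_CE = V_CC − I_C·R_C − I_E·R_E = 20 − 5.83×2.7 − 5.91×0.22 = 2.96 V.
V_CE = 2.96 V > 0.2 V confirms active-region operation.

V_CE ≈ 3 V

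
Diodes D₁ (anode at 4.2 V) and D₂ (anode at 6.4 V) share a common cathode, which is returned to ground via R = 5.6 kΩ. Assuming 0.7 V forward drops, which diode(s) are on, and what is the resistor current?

Only D₂ conducts; I_R ≈ 1 mA

Assume both conduct. Then node N would need to be at both 4.2−0.7 = 3.5 V and 6.4−0.7 = 5.7 V, which is impossible.
Assume only D₂ conducts: V_N = 6.4 − 0.7 = 5.7 V, so I_R = 5.7/5.6 = 1.02 mA.
Check D₁: its anode-to-cathode voltage is 4.2 − 5.7 = -1.5 V < 0.7 V, so it is off. The assumption is consistent.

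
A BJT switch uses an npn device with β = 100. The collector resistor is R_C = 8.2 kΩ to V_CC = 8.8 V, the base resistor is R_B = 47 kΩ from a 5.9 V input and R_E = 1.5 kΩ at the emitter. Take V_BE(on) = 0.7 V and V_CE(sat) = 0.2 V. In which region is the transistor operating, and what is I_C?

Assume active: I_B = (5.9 − 0.7)/(47 + 101×1.5) = 0.0262 mA, I_C = β·I_B = 2.62 mA.
Then V_CE = 8.8 − 2.62×8.2 − 2.65×1.5 = -16.6 V < 0.2 V — the active assumption fails.
Re-solve with V_CE = 0.2 V. KCL at the emitter: V_E/R_E = (V_BB−0.7−V_E)/R_B + (V_CC−0.2−V_E)/R_C, giving V_E = 1.43 V.
I_C = (V_CC − 0.2 − V_E)/R_C = (8.6 − 1.43)/8.2 = 0.874 mA.
Check: I_B = (5.2 − 1.43)/47 = 0.0802 mA, and β·I_B = 8.02 mA > I_C, confirming saturation.

saturation; I_C ≈ 0.87 mA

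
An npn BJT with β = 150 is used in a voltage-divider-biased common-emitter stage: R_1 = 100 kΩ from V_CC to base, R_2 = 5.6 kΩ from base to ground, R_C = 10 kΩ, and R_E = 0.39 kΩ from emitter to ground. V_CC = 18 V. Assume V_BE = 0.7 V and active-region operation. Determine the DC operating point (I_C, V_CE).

I_C ≈ 0.59 mA, V_CE ≈ 12 V

Thevenize the base divider: V_Th = V_CC·R_2/(R_1+R_2) = 18×5.6/106 = 0.955 V, R_Th = R_1‖R_2 = 5.3 kΩ.
Base-emitter loop: V_Th = I_B·R_Th + V_BE + (β+1)I_B·R_E, so I_B = (0.955 − 0.7) / (5.3 + 151×0.39) = 0.00397 mA.
I_C = β·I_B = 150×0.00397 = 0.595 mA, and I_E = (β+1)I_B = 0.599 mA.
V_CE = V_CC − I_C·R_C − I_E·R_E = 18 − 0.595×10 − 0.599×0.39 = 11.8 V.
V_CE = 11.8 V > 0.2 V confirms active-region operation.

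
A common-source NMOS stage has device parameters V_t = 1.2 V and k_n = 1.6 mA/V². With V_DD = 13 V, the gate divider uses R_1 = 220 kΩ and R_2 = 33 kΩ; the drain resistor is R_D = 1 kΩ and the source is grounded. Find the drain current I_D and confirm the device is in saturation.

V_G = V_DD·R_2/(R_1+R_2) = 13×33/253 = 1.7 V. With the source grounded, V_GS = V_G = 1.7 V.
Assume saturation: I_D = (k_n/2)(V_GS − V_t)² = (1.6/2)×(1.7 − 1.2)² = 0.8×0.496² = 0.197 mA.
V_DS = V_DD − I_D·R_D = 13 − 0.197×1 = 12.8 V.
Saturation requires V_DS ≥ V_GS − V_t = 0.496 V; 12.8 ≥ 0.496 ✓.

I_D ≈ 0.2 mA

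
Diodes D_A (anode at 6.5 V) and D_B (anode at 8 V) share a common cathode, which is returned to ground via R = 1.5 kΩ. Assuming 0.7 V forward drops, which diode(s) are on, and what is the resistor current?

Assume both conduct. Then node N would need to be at both 6.5−0.7 = 5.8 V and 8−0.7 = 7.3 V, which is impossible.
Assume only D_B conducts: V_N = 8 − 0.7 = 7.3 V, so I_R = 7.3/1.5 = 4.87 mA.
Check D_A: its anode-to-cathode voltage is 6.5 − 7.3 = -0.8 V < 0.7 V, so it is off. The assumption is consistent.

Only D_B conducts; I_R ≈ 4.9 mA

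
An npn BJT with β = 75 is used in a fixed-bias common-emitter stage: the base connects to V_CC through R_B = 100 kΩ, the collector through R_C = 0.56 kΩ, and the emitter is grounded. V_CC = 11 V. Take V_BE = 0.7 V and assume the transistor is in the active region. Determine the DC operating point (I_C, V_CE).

Base loop: V_CC = I_B·R_B + V_BE, so I_B = (11 − 0.7)/100 kΩ = 0.103 mA.
In the active region I_C = β·I_B = 75 × 0.103 = 7.73 mA.
Collector loop: V_CE = V_CC − I_C·R_C = 11 − 7.73×0.56 = 6.67 V.
Since V_CE = 6.67 V > V_CE(sat) ≈ 0.2 V, the transistor is in the active region as assumed.

I_C ≈ 7.7 mA, V_CE ≈ 6.7 V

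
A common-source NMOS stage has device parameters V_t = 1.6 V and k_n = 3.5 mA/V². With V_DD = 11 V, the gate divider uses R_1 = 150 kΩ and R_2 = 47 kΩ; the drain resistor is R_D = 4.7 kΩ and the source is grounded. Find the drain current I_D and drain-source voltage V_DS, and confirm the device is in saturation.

V_G = V_DD·R_2/(R_1+R_2) = 11×47/197 = 2.62 V. With the source grounded, V_GS = V_G = 2.62 V.
Assume saturation: I_D = (k_n/2)(V_GS − V_t)² = (3.5/2)×(2.62 − 1.6)² = 1.75×1.02² = 1.84 mA.
V_DS = V_DD − I_D·R_D = 11 − 1.84×4.7 = 2.37 V.
Saturation requires V_DS ≥ V_GS − V_t = 1.02 V; 2.37 ≥ 1.02 ✓.

I_D ≈ 1.8 mA, V_DS ≈ 2.4 V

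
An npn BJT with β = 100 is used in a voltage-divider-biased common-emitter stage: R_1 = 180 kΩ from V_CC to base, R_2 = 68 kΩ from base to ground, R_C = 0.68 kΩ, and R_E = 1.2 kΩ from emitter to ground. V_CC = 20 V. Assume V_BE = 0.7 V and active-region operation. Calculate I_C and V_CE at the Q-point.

I_C ≈ 2.8 mA, V_CE ≈ 15 V

Thevenize the base divider: V_Th = V_CC·R_2/(R_1+R_2) = 20×68/248 = 5.48 V, R_Th = R_1‖R_2 = 49.4 kΩ.
Base-emitter loop: V_Th = I_B·R_Th + V_BE + (β+1)I_B·R_E, so I_B = (5.48 − 0.7) / (49.4 + 101×1.2) = 0.028 mA.
I_C = β·I_B = 100×0.028 = 2.8 mA, and I_E = (β+1)I_B = 2.83 mA.
V_CE = V_CC − I_C·R_C − I_E·R_E = 20 − 2.8×0.68 − 2.83×1.2 = 14.7 V.
V_CE = 14.7 V > 0.2 V confirms active-region operation.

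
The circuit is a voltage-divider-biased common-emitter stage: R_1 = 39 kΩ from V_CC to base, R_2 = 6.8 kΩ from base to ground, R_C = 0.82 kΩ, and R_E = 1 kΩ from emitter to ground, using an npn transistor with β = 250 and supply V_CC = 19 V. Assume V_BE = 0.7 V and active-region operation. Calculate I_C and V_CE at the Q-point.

Thevenize the base divider: V_Th = V_CC·R_2/(R_1+R_2) = 19×6.8/45.8 = 2.82 V, R_Th = R_1‖R_2 = 5.79 kΩ.
Base-emitter loop: V_Th = I_B·R_Th + V_BE + (β+1)I_B·R_E, so I_B = (2.82 − 0.7) / (5.79 + 251×1) = 0.00826 mA.
I_C = β·I_B = 250×0.00826 = 2.06 mA, and I_E = (β+1)I_B = 2.07 mA.
V_CE = V_CC − I_C·R_C − I_E·R_E = 19 − 2.06×0.82 − 2.07×1 = 15.2 V.
V_CE = 15.2 V > 0.2 V confirms active-region operation.

I_C ≈ 2.1 mA, V_CE ≈ 15 V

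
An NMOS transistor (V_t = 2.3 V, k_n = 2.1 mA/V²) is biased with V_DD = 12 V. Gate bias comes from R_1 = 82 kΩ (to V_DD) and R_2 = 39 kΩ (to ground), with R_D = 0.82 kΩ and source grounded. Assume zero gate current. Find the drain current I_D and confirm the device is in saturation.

I_D ≈ 2.6 mA

V_G = V_DD·R_2/(R_1+R_2) = 12×39/121 = 3.87 V. With the source grounded, V_GS = V_G = 3.87 V.
Assume saturation: I_D = (k_n/2)(V_GS − V_t)² = (2.1/2)×(3.87 − 2.3)² = 1.05×1.57² = 2.58 mA.
V_DS = V_DD − I_D·R_D = 12 − 2.58×0.82 = 9.88 V.
Saturation requires V_DS ≥ V_GS − V_t = 1.57 V; 9.88 ≥ 1.57 ✓.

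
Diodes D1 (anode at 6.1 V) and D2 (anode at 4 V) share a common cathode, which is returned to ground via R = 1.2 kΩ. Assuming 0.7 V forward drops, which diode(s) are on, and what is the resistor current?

Only D1 conducts; I_R ≈ 4.5 mA

Assume both conduct. Then node N would need to be at both 6.1−0.7 = 5.4 V and 4−0.7 = 3.3 V, which is impossible.
Assume only D1 conducts: V_N = 6.1 − 0.7 = 5.4 V, so I_R = 5.4/1.2 = 4.5 mA.
Check D2: its anode-to-cathode voltage is 4 − 5.4 = -1.4 V < 0.7 V, so it is off. The assumption is consistent.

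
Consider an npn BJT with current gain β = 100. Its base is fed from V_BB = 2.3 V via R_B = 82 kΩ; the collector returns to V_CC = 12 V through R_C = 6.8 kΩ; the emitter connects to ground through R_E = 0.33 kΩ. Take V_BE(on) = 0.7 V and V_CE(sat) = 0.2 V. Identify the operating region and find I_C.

active; I_C ≈ 1.4 mA

Assume active. Base-emitter loop: I_B = (V_BB − V_BE)/(R_B + (β+1)R_E) = (2.3 − 0.7)/(82 + 101×0.33) = 0.0139 mA.
I_C = β·I_B = 100×0.0139 = 1.39 mA.
V_CE = V_CC − I_C·R_C − I_E·R_E = 12 − 1.39×6.8 − 1.4×0.33 = 2.1 V > V_CE(sat), so the active-region assumption holds.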